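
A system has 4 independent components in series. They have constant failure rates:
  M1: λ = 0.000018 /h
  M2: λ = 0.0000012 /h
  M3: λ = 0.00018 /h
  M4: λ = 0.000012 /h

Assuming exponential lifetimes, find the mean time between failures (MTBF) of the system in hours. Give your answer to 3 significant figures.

Series of exponential components: λ_sys = Σ λ_i
λ_sys = 0.000018 + 0.0000012 + 0.00018 + 0.000012 = 2.1120e-04 /h
MTBF = 1 / λ_sys = 4730 h

4730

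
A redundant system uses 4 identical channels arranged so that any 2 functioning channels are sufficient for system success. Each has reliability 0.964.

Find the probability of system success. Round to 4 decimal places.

R = Σ_{i=2}^{4} C(4,i) p^i (1−p)^{4−i} with p = 0.964
C(4,2)·0.964^2·0.036^2 = 0.007226
C(4,3)·0.964^3·0.036^1 = 0.129001
C(4,4)·0.964^4·0.036^0 = 0.863591
Sum = 0.9998

0.9998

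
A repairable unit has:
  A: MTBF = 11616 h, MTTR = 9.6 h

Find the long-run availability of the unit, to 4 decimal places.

A(A) = MTBF/(MTBF+MTTR) = 11616/(11616+9.6) = 0.9992

0.9992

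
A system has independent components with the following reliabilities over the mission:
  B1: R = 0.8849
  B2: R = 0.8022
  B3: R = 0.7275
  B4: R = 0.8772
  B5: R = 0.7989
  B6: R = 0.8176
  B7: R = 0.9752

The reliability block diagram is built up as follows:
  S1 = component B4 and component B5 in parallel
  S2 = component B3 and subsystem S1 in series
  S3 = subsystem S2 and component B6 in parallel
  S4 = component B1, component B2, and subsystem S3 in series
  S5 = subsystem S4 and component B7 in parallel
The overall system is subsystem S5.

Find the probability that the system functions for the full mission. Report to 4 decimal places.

0.9919

Parallel (B4 and B5): 1 − (1 − 0.877200)(1 − 0.798900) = 0.975305
Series (B3 and [0.975305]): 0.727500 × 0.975305 = 0.709534
Parallel ([0.709534] and B6): 1 − (1 − 0.709534)(1 − 0.817600) = 0.947019
Series (B1, B2, and [0.947019]): 0.884900 × 0.802200 × 0.947019 = 0.672257
Parallel ([0.672257] and B7): 1 − (1 − 0.672257)(1 − 0.975200) = 0.9919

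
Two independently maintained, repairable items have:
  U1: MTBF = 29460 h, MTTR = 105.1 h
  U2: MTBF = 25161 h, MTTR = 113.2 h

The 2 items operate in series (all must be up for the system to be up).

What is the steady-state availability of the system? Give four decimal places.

0.9920

A(U1) = MTBF/(MTBF+MTTR) = 29460/(29460+105.1) = 0.996445
A(U2) = MTBF/(MTBF+MTTR) = 25161/(25161+113.2) = 0.995521
Series availability: 0.996445 × 0.995521 = 0.9920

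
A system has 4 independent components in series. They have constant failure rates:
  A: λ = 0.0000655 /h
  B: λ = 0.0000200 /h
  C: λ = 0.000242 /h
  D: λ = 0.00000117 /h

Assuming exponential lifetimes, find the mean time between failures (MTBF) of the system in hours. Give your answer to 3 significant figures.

Series of exponential components: λ_sys = Σ λ_i
λ_sys = 0.0000655 + 0.0000200 + 0.000242 + 0.00000117 = 3.2867e-04 /h
MTBF = 1 / λ_sys = 3040 h

3040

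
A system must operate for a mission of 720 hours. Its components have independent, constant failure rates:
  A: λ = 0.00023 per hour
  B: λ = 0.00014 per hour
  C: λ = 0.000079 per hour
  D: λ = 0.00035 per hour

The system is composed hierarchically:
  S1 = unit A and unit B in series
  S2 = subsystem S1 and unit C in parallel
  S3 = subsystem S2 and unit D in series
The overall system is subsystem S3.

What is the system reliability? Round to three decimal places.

0.767

R(A) = exp(−0.00023 × 720) = 0.84739
R(B) = exp(−0.00014 × 720) = 0.90411
R(C) = exp(−0.000079 × 720) = 0.94471
R(D) = exp(−0.00035 × 720) = 0.77724
Series (A and B): 0.84739 × 0.90411 = 0.76613
Parallel ([0.76613] and C): 1 − (1 − 0.76613)(1 − 0.94471) = 0.98707
Series ([0.98707] and D): 0.98707 × 0.77724 = 0.767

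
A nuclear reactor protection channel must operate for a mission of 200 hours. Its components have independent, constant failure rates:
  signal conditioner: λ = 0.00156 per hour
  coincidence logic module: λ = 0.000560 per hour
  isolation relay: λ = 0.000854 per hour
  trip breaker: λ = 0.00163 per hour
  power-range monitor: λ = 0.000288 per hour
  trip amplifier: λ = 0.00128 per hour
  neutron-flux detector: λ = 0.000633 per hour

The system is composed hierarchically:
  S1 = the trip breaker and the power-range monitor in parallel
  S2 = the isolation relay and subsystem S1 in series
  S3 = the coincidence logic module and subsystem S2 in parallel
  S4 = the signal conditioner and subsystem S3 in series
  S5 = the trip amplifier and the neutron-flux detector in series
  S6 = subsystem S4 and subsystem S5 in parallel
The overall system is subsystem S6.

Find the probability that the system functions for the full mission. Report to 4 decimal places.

0.9106

R(signal conditioner) = exp(−0.00156 × 200) = 0.731982
R(coincidence logic module) = exp(−0.000560 × 200) = 0.894044
R(isolation relay) = exp(−0.000854 × 200) = 0.842990
R(trip breaker) = exp(−0.00163 × 200) = 0.721805
R(power-range monitor) = exp(−0.000288 × 200) = 0.944027
R(trip amplifier) = exp(−0.00128 × 200) = 0.774142
R(neutron-flux detector) = exp(−0.000633 × 200) = 0.881086
Parallel (trip breaker and power-range monitor): 1 − (1 − 0.721805)(1 − 0.944027) = 0.984429
Series (isolation relay and [0.984429]): 0.842990 × 0.984429 = 0.829864
Parallel (coincidence logic module and [0.829864]): 1 − (1 − 0.894044)(1 − 0.829864) = 0.981973
Series (signal conditioner and [0.981973]): 0.731982 × 0.981973 = 0.718787
Series (trip amplifier and neutron-flux detector): 0.774142 × 0.881086 = 0.682086
Parallel ([0.718787] and [0.682086]): 1 − (1 − 0.718787)(1 − 0.682086) = 0.9106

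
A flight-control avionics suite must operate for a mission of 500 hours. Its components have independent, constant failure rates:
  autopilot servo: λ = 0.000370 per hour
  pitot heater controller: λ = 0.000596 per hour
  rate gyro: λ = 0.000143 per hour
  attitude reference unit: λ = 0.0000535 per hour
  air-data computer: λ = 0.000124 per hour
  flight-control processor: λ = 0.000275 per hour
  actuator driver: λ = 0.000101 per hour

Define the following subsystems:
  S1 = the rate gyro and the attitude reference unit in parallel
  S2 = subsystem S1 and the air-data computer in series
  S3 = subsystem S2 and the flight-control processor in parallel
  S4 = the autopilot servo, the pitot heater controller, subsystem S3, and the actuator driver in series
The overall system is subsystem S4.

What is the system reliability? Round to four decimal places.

R(autopilot servo) = exp(−0.000370 × 500) = 0.831104
R(pitot heater controller) = exp(−0.000596 × 500) = 0.742301
R(rate gyro) = exp(−0.000143 × 500) = 0.930996
R(attitude reference unit) = exp(−0.0000535 × 500) = 0.973605
R(air-data computer) = exp(−0.000124 × 500) = 0.939883
R(flight-control processor) = exp(−0.000275 × 500) = 0.871534
R(actuator driver) = exp(−0.000101 × 500) = 0.950754
Parallel (rate gyro and attitude reference unit): 1 − (1 − 0.930996)(1 − 0.973605) = 0.998179
Series ([0.998179] and air-data computer): 0.998179 × 0.939883 = 0.938171
Parallel ([0.938171] and flight-control processor): 1 − (1 − 0.938171)(1 − 0.871534) = 0.992057
Series (autopilot servo, pitot heater controller, [0.992057], and actuator driver): 0.831104 × 0.742301 × 0.992057 × 0.950754 = 0.5819

0.5819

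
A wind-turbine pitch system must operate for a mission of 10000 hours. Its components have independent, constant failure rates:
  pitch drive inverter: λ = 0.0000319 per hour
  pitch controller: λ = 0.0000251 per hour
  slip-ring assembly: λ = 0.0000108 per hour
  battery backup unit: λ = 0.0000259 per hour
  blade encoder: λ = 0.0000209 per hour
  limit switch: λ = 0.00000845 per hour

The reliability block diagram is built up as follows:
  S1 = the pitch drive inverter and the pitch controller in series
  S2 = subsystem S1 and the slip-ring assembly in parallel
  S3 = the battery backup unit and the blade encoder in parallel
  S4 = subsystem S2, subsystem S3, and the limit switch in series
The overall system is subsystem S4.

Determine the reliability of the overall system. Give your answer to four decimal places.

0.8403

R(pitch drive inverter) = exp(−0.0000319 × 10000) = 0.726876
R(pitch controller) = exp(−0.0000251 × 10000) = 0.778022
R(slip-ring assembly) = exp(−0.0000108 × 10000) = 0.897628
R(battery backup unit) = exp(−0.0000259 × 10000) = 0.771823
R(blade encoder) = exp(−0.0000209 × 10000) = 0.811395
R(limit switch) = exp(−0.00000845 × 10000) = 0.918972
Series (pitch drive inverter and pitch controller): 0.726876 × 0.778022 = 0.565526
Parallel ([0.565526] and slip-ring assembly): 1 − (1 − 0.565526)(1 − 0.897628) = 0.955522
Parallel (battery backup unit and blade encoder): 1 − (1 − 0.771823)(1 − 0.811395) = 0.956965
Series ([0.955522], [0.956965], and limit switch): 0.955522 × 0.956965 × 0.918972 = 0.8403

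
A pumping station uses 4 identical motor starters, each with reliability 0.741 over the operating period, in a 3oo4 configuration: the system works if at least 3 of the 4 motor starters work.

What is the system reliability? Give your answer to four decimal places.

0.7230

R = Σ_{i=3}^{4} C(4,i) p^i (1−p)^{4−i} with p = 0.741
C(4,3)·0.741^3·0.259^1 = 0.421516
C(4,4)·0.741^4·0.259^0 = 0.301490
Sum = 0.7230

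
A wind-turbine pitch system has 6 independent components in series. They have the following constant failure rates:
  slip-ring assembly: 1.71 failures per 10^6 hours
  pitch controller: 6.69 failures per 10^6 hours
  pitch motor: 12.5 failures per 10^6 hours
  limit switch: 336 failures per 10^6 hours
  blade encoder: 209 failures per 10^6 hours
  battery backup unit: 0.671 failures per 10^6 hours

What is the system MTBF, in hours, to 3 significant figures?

Series of exponential components: λ_sys = Σ λ_i
λ_sys = 0.00000171 + 0.00000669 + 0.0000125 + 0.000336 + 0.000209 + 0.000000671 = 5.6657e-04 /h
MTBF = 1 / λ_sys = 1770 h

1770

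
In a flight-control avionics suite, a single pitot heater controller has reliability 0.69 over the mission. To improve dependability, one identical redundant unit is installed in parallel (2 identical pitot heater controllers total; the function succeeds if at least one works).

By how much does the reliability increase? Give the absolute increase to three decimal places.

R_before = 0.69
R_after = 1 − (1 − 0.69)^2 = 0.904
ΔR = 0.904 − 0.69 = 0.214

0.214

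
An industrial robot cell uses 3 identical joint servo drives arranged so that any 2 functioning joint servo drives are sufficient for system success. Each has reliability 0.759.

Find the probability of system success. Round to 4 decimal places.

R = Σ_{i=2}^{3} C(3,i) p^i (1−p)^{3−i} with p = 0.759
C(3,2)·0.759^2·0.241^1 = 0.416507
C(3,3)·0.759^3·0.241^0 = 0.437245
Sum = 0.8538

0.8538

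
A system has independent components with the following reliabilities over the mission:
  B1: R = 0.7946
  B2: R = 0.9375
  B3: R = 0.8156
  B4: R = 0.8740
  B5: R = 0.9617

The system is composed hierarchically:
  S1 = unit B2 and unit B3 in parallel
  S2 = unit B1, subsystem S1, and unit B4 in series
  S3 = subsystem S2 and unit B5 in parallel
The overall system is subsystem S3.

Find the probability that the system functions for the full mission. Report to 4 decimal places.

Parallel (B2 and B3): 1 − (1 − 0.937500)(1 − 0.815600) = 0.988475
Series (B1, [0.988475], and B4): 0.794600 × 0.988475 × 0.874000 = 0.686477
Parallel ([0.686477] and B5): 1 − (1 − 0.686477)(1 − 0.961700) = 0.9880

0.9880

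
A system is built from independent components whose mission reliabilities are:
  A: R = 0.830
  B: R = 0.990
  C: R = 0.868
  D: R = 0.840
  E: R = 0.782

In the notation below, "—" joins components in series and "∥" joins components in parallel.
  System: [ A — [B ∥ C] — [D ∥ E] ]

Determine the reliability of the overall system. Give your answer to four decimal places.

0.8000

Parallel (B and C): 1 − (1 − 0.990000)(1 − 0.868000) = 0.998680
Parallel (D and E): 1 − (1 − 0.840000)(1 − 0.782000) = 0.965120
Series (A, [0.998680], and [0.965120]): 0.830000 × 0.998680 × 0.965120 = 0.8000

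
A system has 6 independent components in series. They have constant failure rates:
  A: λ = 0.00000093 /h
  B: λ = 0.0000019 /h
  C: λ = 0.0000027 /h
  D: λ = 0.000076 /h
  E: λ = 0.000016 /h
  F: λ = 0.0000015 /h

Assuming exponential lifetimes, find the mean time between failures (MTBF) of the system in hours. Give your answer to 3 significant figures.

Series of exponential components: λ_sys = Σ λ_i
λ_sys = 0.00000093 + 0.0000019 + 0.0000027 + 0.000076 + 0.000016 + 0.0000015 = 9.9030e-05 /h
MTBF = 1 / λ_sys = 10100 h

10100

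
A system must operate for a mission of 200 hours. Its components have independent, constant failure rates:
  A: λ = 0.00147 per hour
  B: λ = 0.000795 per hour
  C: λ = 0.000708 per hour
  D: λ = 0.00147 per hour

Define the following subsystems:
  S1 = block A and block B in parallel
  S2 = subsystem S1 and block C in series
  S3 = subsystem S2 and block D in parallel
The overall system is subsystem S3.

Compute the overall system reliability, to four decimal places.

0.9581

R(A) = exp(−0.00147 × 200) = 0.745276
R(B) = exp(−0.000795 × 200) = 0.852996
R(C) = exp(−0.000708 × 200) = 0.867968
R(D) = exp(−0.00147 × 200) = 0.745276
Parallel (A and B): 1 − (1 − 0.745276)(1 − 0.852996) = 0.962555
Series ([0.962555] and C): 0.962555 × 0.867968 = 0.835467
Parallel ([0.835467] and D): 1 − (1 − 0.835467)(1 − 0.745276) = 0.9581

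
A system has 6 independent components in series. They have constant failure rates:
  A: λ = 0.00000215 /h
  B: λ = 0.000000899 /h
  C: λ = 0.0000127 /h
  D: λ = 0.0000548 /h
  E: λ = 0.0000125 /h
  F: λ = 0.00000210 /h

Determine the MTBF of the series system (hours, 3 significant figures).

11700

Series of exponential components: λ_sys = Σ λ_i
λ_sys = 0.00000215 + 0.000000899 + 0.0000127 + 0.0000548 + 0.0000125 + 0.00000210 = 8.5149e-05 /h
MTBF = 1 / λ_sys = 11700 h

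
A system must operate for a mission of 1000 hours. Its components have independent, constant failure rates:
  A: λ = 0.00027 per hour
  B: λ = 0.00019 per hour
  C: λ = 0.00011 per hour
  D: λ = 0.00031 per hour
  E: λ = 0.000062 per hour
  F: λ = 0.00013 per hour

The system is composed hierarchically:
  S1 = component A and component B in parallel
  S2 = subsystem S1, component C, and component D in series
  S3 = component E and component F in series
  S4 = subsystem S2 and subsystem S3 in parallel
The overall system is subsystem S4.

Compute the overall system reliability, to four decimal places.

R(A) = exp(−0.00027 × 1000) = 0.763379
R(B) = exp(−0.00019 × 1000) = 0.826959
R(C) = exp(−0.00011 × 1000) = 0.895834
R(D) = exp(−0.00031 × 1000) = 0.733447
R(E) = exp(−0.000062 × 1000) = 0.939883
R(F) = exp(−0.00013 × 1000) = 0.878095
Parallel (A and B): 1 − (1 − 0.763379)(1 − 0.826959) = 0.959055
Series ([0.959055], C, and D): 0.959055 × 0.895834 × 0.733447 = 0.630144
Series (E and F): 0.939883 × 0.878095 = 0.825307
Parallel ([0.630144] and [0.825307]): 1 − (1 − 0.630144)(1 − 0.825307) = 0.9354

0.9354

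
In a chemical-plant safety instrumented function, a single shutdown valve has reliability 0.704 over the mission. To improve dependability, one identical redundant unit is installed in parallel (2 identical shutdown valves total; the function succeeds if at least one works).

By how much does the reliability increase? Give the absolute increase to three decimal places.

R_before = 0.704
R_after = 1 − (1 − 0.704)^2 = 0.912
ΔR = 0.912 − 0.704 = 0.208

0.208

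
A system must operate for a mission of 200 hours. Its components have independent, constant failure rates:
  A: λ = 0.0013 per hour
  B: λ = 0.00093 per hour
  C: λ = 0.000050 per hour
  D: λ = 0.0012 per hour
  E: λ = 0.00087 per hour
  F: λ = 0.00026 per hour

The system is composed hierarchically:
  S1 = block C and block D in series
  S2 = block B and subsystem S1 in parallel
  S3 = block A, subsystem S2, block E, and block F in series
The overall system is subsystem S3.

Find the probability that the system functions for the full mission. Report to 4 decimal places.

R(A) = exp(−0.0013 × 200) = 0.771052
R(B) = exp(−0.00093 × 200) = 0.830274
R(C) = exp(−0.000050 × 200) = 0.990050
R(D) = exp(−0.0012 × 200) = 0.786628
R(E) = exp(−0.00087 × 200) = 0.840297
R(F) = exp(−0.00026 × 200) = 0.949329
Series (C and D): 0.990050 × 0.786628 = 0.778801
Parallel (B and [0.778801]): 1 − (1 − 0.830274)(1 − 0.778801) = 0.962457
Series (A, [0.962457], E, and F): 0.771052 × 0.962457 × 0.840297 × 0.949329 = 0.5920

0.5920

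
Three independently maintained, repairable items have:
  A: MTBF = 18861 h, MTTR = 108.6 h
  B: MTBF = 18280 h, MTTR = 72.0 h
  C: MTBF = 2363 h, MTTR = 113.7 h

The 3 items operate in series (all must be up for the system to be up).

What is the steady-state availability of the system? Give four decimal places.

0.9449

A(A) = MTBF/(MTBF+MTTR) = 18861/(18861+108.6) = 0.994275
A(B) = MTBF/(MTBF+MTTR) = 18280/(18280+72.0) = 0.996077
A(C) = MTBF/(MTBF+MTTR) = 2363/(2363+113.7) = 0.954092
Series availability: 0.994275 × 0.996077 × 0.954092 = 0.9449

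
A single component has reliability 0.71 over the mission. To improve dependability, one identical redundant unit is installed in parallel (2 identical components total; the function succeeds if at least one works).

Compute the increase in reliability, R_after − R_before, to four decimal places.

0.2059

R_before = 0.71
R_after = 1 − (1 − 0.71)^2 = 0.9159
ΔR = 0.9159 − 0.71 = 0.2059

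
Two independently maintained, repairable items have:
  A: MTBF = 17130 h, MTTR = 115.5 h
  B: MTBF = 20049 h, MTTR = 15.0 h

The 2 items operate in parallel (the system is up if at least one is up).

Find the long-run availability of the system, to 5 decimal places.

A(A) = MTBF/(MTBF+MTTR) = 17130/(17130+115.5) = 0.993303
A(B) = MTBF/(MTBF+MTTR) = 20049/(20049+15.0) = 0.999252
Parallel availability: 1 − (1 − 0.993303)(1 − 0.999252) = 0.99999

0.99999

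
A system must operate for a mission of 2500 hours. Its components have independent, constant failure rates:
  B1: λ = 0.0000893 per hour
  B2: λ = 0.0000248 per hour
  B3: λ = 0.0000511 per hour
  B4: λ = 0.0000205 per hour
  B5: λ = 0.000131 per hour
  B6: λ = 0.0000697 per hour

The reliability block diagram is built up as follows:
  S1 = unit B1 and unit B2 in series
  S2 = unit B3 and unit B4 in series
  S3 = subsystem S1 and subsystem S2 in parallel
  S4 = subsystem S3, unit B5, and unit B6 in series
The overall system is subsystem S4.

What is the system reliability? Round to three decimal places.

R(B1) = exp(−0.0000893 × 2500) = 0.79991
R(B2) = exp(−0.0000248 × 2500) = 0.93988
R(B3) = exp(−0.0000511 × 2500) = 0.88007
R(B4) = exp(−0.0000205 × 2500) = 0.95004
R(B5) = exp(−0.000131 × 2500) = 0.72072
R(B6) = exp(−0.0000697 × 2500) = 0.84009
Series (B1 and B2): 0.79991 × 0.93988 = 0.75182
Series (B3 and B4): 0.88007 × 0.95004 = 0.83610
Parallel ([0.75182] and [0.83610]): 1 − (1 − 0.75182)(1 − 0.83610) = 0.95932
Series ([0.95932], B5, and B6): 0.95932 × 0.72072 × 0.84009 = 0.581

0.581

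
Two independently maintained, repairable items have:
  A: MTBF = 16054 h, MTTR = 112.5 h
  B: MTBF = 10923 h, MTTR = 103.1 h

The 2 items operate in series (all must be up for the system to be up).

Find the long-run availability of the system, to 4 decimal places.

A(A) = MTBF/(MTBF+MTTR) = 16054/(16054+112.5) = 0.993041
A(B) = MTBF/(MTBF+MTTR) = 10923/(10923+103.1) = 0.990649
Series availability: 0.993041 × 0.990649 = 0.9838

0.9838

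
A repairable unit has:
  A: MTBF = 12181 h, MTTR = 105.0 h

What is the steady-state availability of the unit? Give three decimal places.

0.991

A(A) = MTBF/(MTBF+MTTR) = 12181/(12181+105.0) = 0.991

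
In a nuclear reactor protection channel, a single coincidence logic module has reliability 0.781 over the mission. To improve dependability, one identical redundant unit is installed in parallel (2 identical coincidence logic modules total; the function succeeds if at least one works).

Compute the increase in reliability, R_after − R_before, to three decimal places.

R_before = 0.781
R_after = 1 − (1 − 0.781)^2 = 0.952
ΔR = 0.952 − 0.781 = 0.171

0.171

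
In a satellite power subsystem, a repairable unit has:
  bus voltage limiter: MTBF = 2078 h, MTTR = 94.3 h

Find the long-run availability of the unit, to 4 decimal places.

A(bus voltage limiter) = MTBF/(MTBF+MTTR) = 2078/(2078+94.3) = 0.9566

0.9566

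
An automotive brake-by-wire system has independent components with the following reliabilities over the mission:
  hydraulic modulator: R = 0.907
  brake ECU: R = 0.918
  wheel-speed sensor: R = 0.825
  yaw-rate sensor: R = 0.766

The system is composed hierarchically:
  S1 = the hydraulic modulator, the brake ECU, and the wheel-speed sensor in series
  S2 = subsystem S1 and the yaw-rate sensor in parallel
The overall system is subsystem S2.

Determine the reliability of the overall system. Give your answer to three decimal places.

Series (hydraulic modulator, brake ECU, and wheel-speed sensor): 0.90700 × 0.91800 × 0.82500 = 0.68692
Parallel ([0.68692] and yaw-rate sensor): 1 − (1 − 0.68692)(1 − 0.76600) = 0.927

0.927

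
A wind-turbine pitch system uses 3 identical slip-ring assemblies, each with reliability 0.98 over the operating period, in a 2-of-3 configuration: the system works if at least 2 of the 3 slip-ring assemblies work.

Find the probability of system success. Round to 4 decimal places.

R = Σ_{i=2}^{3} C(3,i) p^i (1−p)^{3−i} with p = 0.98
C(3,2)·0.98^2·0.02^1 = 0.057624
C(3,3)·0.98^3·0.02^0 = 0.941192
Sum = 0.9988

0.9988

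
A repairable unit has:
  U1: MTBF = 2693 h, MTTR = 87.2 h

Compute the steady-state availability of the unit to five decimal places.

A(U1) = MTBF/(MTBF+MTTR) = 2693/(2693+87.2) = 0.96864

0.96864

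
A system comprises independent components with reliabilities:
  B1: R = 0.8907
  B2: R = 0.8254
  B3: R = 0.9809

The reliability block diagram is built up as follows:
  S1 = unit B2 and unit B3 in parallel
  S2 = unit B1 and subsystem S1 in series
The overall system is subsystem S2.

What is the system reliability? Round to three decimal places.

Parallel (B2 and B3): 1 − (1 − 0.82540)(1 − 0.98090) = 0.99667
Series (B1 and [0.99667]): 0.89070 × 0.99667 = 0.888

0.888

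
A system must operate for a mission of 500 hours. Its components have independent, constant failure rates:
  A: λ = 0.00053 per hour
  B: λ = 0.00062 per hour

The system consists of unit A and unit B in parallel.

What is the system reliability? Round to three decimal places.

R(A) = exp(−0.00053 × 500) = 0.76721
R(B) = exp(−0.00062 × 500) = 0.73345
Parallel (A and B): 1 − (1 − 0.76721)(1 − 0.73345) = 0.938

0.938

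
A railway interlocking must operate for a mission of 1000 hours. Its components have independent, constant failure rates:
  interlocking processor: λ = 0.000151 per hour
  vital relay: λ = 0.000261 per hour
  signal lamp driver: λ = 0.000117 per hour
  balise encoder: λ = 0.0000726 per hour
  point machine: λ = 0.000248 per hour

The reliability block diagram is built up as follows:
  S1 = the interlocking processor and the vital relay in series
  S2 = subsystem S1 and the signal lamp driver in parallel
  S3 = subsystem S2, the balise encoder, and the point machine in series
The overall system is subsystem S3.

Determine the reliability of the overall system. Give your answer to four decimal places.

0.6987

R(interlocking processor) = exp(−0.000151 × 1000) = 0.859848
R(vital relay) = exp(−0.000261 × 1000) = 0.770281
R(signal lamp driver) = exp(−0.000117 × 1000) = 0.889585
R(balise encoder) = exp(−0.0000726 × 1000) = 0.929973
R(point machine) = exp(−0.000248 × 1000) = 0.780360
Series (interlocking processor and vital relay): 0.859848 × 0.770281 = 0.662325
Parallel ([0.662325] and signal lamp driver): 1 − (1 − 0.662325)(1 − 0.889585) = 0.962716
Series ([0.962716], balise encoder, and point machine): 0.962716 × 0.929973 × 0.780360 = 0.6987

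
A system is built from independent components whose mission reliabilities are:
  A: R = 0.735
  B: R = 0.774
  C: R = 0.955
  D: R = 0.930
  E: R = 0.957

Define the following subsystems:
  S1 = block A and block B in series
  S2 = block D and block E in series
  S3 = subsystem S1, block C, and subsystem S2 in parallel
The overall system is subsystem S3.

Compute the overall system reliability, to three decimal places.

Series (A and B): 0.73500 × 0.77400 = 0.56889
Series (D and E): 0.93000 × 0.95700 = 0.89001
Parallel ([0.56889], C, and [0.89001]): 1 − (1 − 0.56889)(1 − 0.95500)(1 − 0.89001) = 0.998

0.998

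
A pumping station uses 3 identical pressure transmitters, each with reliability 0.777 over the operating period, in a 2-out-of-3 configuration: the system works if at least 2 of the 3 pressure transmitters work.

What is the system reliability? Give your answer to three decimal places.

R = Σ_{i=2}^{3} C(3,i) p^i (1−p)^{3−i} with p = 0.777
C(3,2)·0.777^2·0.223^1 = 0.40389
C(3,3)·0.777^3·0.223^0 = 0.46910
Sum = 0.873

0.873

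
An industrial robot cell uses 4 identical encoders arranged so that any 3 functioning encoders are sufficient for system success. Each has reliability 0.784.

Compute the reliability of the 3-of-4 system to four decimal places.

0.7942

R = Σ_{i=3}^{4} C(4,i) p^i (1−p)^{4−i} with p = 0.784
C(4,3)·0.784^3·0.216^1 = 0.416353
C(4,4)·0.784^4·0.216^0 = 0.377802
Sum = 0.7942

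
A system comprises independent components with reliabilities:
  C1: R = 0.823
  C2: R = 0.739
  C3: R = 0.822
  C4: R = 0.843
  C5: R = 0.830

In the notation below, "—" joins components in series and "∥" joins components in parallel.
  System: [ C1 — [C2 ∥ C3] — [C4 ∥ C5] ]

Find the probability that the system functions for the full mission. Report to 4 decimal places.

Parallel (C2 and C3): 1 − (1 − 0.739000)(1 − 0.822000) = 0.953542
Parallel (C4 and C5): 1 − (1 − 0.843000)(1 − 0.830000) = 0.973310
Series (C1, [0.953542], and [0.973310]): 0.823000 × 0.953542 × 0.973310 = 0.7638

0.7638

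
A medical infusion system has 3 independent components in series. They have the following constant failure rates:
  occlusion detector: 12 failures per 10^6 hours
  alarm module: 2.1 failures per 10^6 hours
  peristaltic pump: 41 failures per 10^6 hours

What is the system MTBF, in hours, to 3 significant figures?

Series of exponential components: λ_sys = Σ λ_i
λ_sys = 0.000012 + 0.0000021 + 0.000041 = 5.5100e-05 /h
MTBF = 1 / λ_sys = 18100 h

18100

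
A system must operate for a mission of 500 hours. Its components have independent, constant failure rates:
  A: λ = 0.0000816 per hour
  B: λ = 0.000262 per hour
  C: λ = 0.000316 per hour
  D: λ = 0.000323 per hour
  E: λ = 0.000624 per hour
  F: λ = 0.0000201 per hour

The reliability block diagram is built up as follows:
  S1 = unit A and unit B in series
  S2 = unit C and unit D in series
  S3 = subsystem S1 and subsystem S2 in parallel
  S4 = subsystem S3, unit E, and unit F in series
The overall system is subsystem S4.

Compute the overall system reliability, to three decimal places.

0.693

R(A) = exp(−0.0000816 × 500) = 0.96002
R(B) = exp(−0.000262 × 500) = 0.87722
R(C) = exp(−0.000316 × 500) = 0.85385
R(D) = exp(−0.000323 × 500) = 0.85087
R(E) = exp(−0.000624 × 500) = 0.73198
R(F) = exp(−0.0000201 × 500) = 0.99000
Series (A and B): 0.96002 × 0.87722 = 0.84215
Series (C and D): 0.85385 × 0.85087 = 0.72652
Parallel ([0.84215] and [0.72652]): 1 − (1 − 0.84215)(1 − 0.72652) = 0.95683
Series ([0.95683], E, and F): 0.95683 × 0.73198 × 0.99000 = 0.693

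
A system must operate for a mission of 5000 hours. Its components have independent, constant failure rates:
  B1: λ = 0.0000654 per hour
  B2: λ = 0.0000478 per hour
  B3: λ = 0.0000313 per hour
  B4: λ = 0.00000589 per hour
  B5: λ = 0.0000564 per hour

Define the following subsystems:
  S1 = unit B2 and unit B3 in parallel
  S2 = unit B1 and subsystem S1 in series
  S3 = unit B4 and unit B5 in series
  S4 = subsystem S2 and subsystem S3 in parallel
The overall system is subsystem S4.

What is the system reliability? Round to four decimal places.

R(B1) = exp(−0.0000654 × 5000) = 0.721084
R(B2) = exp(−0.0000478 × 5000) = 0.787415
R(B3) = exp(−0.0000313 × 5000) = 0.855132
R(B4) = exp(−0.00000589 × 5000) = 0.970979
R(B5) = exp(−0.0000564 × 5000) = 0.754274
Parallel (B2 and B3): 1 − (1 − 0.787415)(1 − 0.855132) = 0.969203
Series (B1 and [0.969203]): 0.721084 × 0.969203 = 0.698877
Series (B4 and B5): 0.970979 × 0.754274 = 0.732384
Parallel ([0.698877] and [0.732384]): 1 − (1 − 0.698877)(1 − 0.732384) = 0.9194

0.9194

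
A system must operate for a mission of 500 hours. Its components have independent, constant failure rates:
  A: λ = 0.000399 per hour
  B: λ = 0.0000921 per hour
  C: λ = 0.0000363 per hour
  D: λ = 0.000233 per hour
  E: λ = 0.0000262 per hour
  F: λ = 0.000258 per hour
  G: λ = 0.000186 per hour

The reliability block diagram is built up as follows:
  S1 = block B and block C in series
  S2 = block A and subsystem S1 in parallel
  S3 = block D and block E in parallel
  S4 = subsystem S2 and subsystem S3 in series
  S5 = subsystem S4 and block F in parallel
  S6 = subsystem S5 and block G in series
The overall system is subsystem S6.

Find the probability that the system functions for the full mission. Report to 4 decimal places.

0.9098

R(A) = exp(−0.000399 × 500) = 0.819140
R(B) = exp(−0.0000921 × 500) = 0.954994
R(C) = exp(−0.0000363 × 500) = 0.982014
R(D) = exp(−0.000233 × 500) = 0.890030
R(E) = exp(−0.0000262 × 500) = 0.986985
R(F) = exp(−0.000258 × 500) = 0.878974
R(G) = exp(−0.000186 × 500) = 0.911194
Series (B and C): 0.954994 × 0.982014 = 0.937817
Parallel (A and [0.937817]): 1 − (1 − 0.819140)(1 − 0.937817) = 0.988754
Parallel (D and E): 1 − (1 − 0.890030)(1 − 0.986985) = 0.998569
Series ([0.988754] and [0.998569]): 0.988754 × 0.998569 = 0.987339
Parallel ([0.987339] and F): 1 − (1 − 0.987339)(1 − 0.878974) = 0.998468
Series ([0.998468] and G): 0.998468 × 0.911194 = 0.9098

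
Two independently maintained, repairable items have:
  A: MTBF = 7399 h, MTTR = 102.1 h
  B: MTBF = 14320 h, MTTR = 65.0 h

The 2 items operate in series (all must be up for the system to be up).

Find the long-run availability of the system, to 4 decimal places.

0.9819

A(A) = MTBF/(MTBF+MTTR) = 7399/(7399+102.1) = 0.986389
A(B) = MTBF/(MTBF+MTTR) = 14320/(14320+65.0) = 0.995481
Series availability: 0.986389 × 0.995481 = 0.9819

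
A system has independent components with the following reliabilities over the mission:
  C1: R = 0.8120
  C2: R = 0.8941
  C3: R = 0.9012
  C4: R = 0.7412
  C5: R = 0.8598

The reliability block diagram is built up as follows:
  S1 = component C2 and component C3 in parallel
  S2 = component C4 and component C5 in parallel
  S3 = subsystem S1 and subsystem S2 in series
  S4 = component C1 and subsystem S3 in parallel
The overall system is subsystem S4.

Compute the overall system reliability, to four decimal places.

0.9913

Parallel (C2 and C3): 1 − (1 − 0.894100)(1 − 0.901200) = 0.989537
Parallel (C4 and C5): 1 − (1 − 0.741200)(1 − 0.859800) = 0.963716
Series ([0.989537] and [0.963716]): 0.989537 × 0.963716 = 0.953633
Parallel (C1 and [0.953633]): 1 − (1 − 0.812000)(1 − 0.953633) = 0.9913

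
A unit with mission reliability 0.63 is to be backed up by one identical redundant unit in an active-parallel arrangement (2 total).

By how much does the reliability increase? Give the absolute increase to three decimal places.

0.233

R_before = 0.63
R_after = 1 − (1 − 0.63)^2 = 0.863
ΔR = 0.863 − 0.63 = 0.233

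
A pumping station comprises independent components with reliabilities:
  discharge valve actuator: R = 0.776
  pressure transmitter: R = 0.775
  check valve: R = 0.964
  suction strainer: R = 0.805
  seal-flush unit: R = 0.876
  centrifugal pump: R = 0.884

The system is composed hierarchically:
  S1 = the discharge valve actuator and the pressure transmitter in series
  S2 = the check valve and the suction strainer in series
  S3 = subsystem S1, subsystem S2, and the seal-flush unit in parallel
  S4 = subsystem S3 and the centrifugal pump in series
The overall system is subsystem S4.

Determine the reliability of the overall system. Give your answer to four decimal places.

Series (discharge valve actuator and pressure transmitter): 0.776000 × 0.775000 = 0.601400
Series (check valve and suction strainer): 0.964000 × 0.805000 = 0.776020
Parallel ([0.601400], [0.776020], and seal-flush unit): 1 − (1 − 0.601400)(1 − 0.776020)(1 − 0.876000) = 0.988929
Series ([0.988929] and centrifugal pump): 0.988929 × 0.884000 = 0.8742

0.8742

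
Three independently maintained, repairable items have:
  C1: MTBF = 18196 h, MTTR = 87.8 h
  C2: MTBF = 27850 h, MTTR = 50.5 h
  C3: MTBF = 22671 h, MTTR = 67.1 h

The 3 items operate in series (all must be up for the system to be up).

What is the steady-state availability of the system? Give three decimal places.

0.990

A(C1) = MTBF/(MTBF+MTTR) = 18196/(18196+87.8) = 0.995198
A(C2) = MTBF/(MTBF+MTTR) = 27850/(27850+50.5) = 0.998190
A(C3) = MTBF/(MTBF+MTTR) = 22671/(22671+67.1) = 0.997049
Series availability: 0.995198 × 0.998190 × 0.997049 = 0.990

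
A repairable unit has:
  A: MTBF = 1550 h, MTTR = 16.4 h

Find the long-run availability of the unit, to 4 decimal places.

A(A) = MTBF/(MTBF+MTTR) = 1550/(1550+16.4) = 0.9895

0.9895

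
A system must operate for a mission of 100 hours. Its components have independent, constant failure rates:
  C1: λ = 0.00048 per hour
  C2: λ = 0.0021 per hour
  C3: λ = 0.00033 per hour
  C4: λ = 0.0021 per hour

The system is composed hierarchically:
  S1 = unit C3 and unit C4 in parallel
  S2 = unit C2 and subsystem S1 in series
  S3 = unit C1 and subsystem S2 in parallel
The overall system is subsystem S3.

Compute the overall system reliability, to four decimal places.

R(C1) = exp(−0.00048 × 100) = 0.953134
R(C2) = exp(−0.0021 × 100) = 0.810584
R(C3) = exp(−0.00033 × 100) = 0.967539
R(C4) = exp(−0.0021 × 100) = 0.810584
Parallel (C3 and C4): 1 − (1 − 0.967539)(1 − 0.810584) = 0.993851
Series (C2 and [0.993851]): 0.810584 × 0.993851 = 0.805600
Parallel (C1 and [0.805600]): 1 − (1 − 0.953134)(1 − 0.805600) = 0.9909

0.9909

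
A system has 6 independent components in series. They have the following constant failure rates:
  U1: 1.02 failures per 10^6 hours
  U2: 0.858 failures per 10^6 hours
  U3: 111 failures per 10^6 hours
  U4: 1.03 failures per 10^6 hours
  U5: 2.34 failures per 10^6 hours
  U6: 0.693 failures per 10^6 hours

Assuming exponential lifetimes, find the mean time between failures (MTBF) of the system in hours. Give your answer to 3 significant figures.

Series of exponential components: λ_sys = Σ λ_i
λ_sys = 0.00000102 + 0.000000858 + 0.000111 + 0.00000103 + 0.00000234 + 0.000000693 = 1.1694e-04 /h
MTBF = 1 / λ_sys = 8550 h

8550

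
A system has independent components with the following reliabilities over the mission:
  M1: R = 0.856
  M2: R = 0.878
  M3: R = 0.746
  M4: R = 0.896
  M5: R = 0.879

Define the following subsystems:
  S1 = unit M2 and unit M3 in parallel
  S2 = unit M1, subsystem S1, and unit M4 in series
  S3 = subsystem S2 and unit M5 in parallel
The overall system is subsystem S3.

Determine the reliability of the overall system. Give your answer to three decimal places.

Parallel (M2 and M3): 1 − (1 − 0.87800)(1 − 0.74600) = 0.96901
Series (M1, [0.96901], and M4): 0.85600 × 0.96901 × 0.89600 = 0.74321
Parallel ([0.74321] and M5): 1 − (1 − 0.74321)(1 − 0.87900) = 0.969

0.969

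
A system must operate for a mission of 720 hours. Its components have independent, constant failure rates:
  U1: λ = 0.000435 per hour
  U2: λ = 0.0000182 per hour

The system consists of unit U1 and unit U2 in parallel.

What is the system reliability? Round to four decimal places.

R(U1) = exp(−0.000435 × 720) = 0.731104
R(U2) = exp(−0.0000182 × 720) = 0.986981
Parallel (U1 and U2): 1 − (1 − 0.731104)(1 − 0.986981) = 0.9965

0.9965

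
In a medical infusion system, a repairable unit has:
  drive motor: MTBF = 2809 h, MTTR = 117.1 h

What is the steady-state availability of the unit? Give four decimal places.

0.9600

A(drive motor) = MTBF/(MTBF+MTTR) = 2809/(2809+117.1) = 0.9600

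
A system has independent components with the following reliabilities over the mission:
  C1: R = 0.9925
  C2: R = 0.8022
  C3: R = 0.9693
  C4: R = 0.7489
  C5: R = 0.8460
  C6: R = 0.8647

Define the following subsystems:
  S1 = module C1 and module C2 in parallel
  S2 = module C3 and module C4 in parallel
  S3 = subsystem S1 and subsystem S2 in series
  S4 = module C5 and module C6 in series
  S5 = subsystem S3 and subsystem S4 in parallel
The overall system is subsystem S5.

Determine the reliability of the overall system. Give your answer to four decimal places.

0.9975

Parallel (C1 and C2): 1 − (1 − 0.992500)(1 − 0.802200) = 0.998517
Parallel (C3 and C4): 1 − (1 − 0.969300)(1 − 0.748900) = 0.992291
Series ([0.998517] and [0.992291]): 0.998517 × 0.992291 = 0.990819
Series (C5 and C6): 0.846000 × 0.864700 = 0.731536
Parallel ([0.990819] and [0.731536]): 1 − (1 − 0.990819)(1 − 0.731536) = 0.9975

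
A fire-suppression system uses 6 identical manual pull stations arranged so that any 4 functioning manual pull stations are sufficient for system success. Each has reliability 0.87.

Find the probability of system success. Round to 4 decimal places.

0.9676

R = Σ_{i=4}^{6} C(6,i) p^i (1−p)^{6−i} with p = 0.87
C(6,4)·0.87^4·0.13^2 = 0.145230
C(6,5)·0.87^5·0.13^1 = 0.388768
C(6,6)·0.87^6·0.13^0 = 0.433626
Sum = 0.9676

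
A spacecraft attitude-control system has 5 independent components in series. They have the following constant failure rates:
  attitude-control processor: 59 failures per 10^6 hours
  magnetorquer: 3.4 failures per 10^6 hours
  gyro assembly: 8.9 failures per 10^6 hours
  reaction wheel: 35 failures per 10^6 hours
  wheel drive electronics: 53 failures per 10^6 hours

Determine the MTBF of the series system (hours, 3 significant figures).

Series of exponential components: λ_sys = Σ λ_i
λ_sys = 0.000059 + 0.0000034 + 0.0000089 + 0.000035 + 0.000053 = 1.5930e-04 /h
MTBF = 1 / λ_sys = 6280 h

6280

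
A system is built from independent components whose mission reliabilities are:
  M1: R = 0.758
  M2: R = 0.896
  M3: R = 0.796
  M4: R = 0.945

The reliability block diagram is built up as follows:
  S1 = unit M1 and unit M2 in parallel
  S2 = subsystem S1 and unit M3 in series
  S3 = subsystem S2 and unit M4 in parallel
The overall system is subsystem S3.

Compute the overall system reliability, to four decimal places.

0.9877

Parallel (M1 and M2): 1 − (1 − 0.758000)(1 − 0.896000) = 0.974832
Series ([0.974832] and M3): 0.974832 × 0.796000 = 0.775966
Parallel ([0.775966] and M4): 1 − (1 − 0.775966)(1 − 0.945000) = 0.9877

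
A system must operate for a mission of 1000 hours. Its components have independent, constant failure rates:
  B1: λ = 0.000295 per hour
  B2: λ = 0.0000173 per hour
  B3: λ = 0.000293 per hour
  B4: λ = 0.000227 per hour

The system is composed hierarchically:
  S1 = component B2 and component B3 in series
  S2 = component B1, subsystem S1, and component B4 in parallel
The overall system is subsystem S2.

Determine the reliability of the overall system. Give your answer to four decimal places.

R(B1) = exp(−0.000295 × 1000) = 0.744532
R(B2) = exp(−0.0000173 × 1000) = 0.982849
R(B3) = exp(−0.000293 × 1000) = 0.746022
R(B4) = exp(−0.000227 × 1000) = 0.796921
Series (B2 and B3): 0.982849 × 0.746022 = 0.733227
Parallel (B1, [0.733227], and B4): 1 − (1 − 0.744532)(1 − 0.733227)(1 − 0.796921) = 0.9862

0.9862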